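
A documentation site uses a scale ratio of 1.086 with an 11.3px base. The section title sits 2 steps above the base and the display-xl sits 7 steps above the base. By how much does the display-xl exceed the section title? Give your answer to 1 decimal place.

Step 2: 11.3 × 1.086² = 13.327px
Step 7: 11.3 × 1.086⁷ = 20.132px
Difference: 20.132 − 13.327 = 6.805px

6.8px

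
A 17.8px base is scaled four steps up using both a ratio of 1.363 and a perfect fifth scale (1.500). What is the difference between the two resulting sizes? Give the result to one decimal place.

28.7px

At 1.363: 17.8 × 1.363⁴ = 61.433px
Perfect fifth: 17.8 × 1.500⁴ = 90.112px
Difference: 90.112 − 61.433 = 28.679px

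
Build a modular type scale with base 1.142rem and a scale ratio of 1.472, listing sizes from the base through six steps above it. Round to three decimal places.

1.142rem, 1.681rem, 2.474rem, 3.642rem, 5.362rem, 7.892rem, 11.618rem

Step 0: 1.142rem
Step 1: 1.142 × 1.472 = 1.681
Step 2: 1.142 × 1.472² = 2.474
Step 3: 1.142 × 1.472³ = 3.642
Step 4: 1.142 × 1.472⁴ = 5.362
Step 5: 1.142 × 1.472⁵ = 7.892
Step 6: 1.142 × 1.472⁶ = 11.618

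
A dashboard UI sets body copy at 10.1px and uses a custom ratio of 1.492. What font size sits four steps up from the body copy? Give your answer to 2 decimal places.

50.05px

10.1 × 1.492⁴ = 10.1 × 4.95536 ≈ 50.05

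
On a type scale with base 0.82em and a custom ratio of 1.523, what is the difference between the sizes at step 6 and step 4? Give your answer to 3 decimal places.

5.821em

Step 4: 0.82 × 1.523⁴ = 4.41178em
Step 6: 0.82 × 1.523⁶ = 10.23324em
Difference: 10.23324 − 4.41178 = 5.82146em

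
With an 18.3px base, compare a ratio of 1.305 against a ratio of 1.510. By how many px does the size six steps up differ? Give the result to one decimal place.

126.5px

At 1.305: 18.3 × 1.305⁶ = 90.389px
At 1.510: 18.3 × 1.510⁶ = 216.927px
Difference: 216.927 − 90.389 = 126.538px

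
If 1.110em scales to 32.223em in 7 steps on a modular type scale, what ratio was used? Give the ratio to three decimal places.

r⁷ = 32.223 / 1.110, so r = (32.223/1.110)^(1/7).
r = 29.0297^(1/7) ≈ 1.6180

1.618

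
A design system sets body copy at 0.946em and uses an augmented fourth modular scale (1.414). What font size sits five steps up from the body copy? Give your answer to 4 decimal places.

5.3473em

0.946 × 1.414⁵ = 0.946 × 5.65258 ≈ 5.3473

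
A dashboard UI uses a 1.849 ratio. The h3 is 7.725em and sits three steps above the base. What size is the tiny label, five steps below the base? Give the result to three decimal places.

The gap is -5 − (3) = -8 steps, so the factor is 1.849^-8.
7.725 ÷ 1.849⁸ = 7.725 ÷ 136.61403 ≈ 0.057

0.057em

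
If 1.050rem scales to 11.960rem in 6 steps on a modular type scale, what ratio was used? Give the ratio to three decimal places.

r⁶ = 11.960 / 1.050, so r = (11.960/1.050)^(1/6).
r = 11.3905^(1/6) ≈ 1.5000

1.500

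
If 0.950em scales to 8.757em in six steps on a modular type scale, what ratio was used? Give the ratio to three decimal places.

1.448

r⁶ = 8.757 / 0.950, so r = (8.757/0.950)^(1/6).
r = 9.2179^(1/6) ≈ 1.4480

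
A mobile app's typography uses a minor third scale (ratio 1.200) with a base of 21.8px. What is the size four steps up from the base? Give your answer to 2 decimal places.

Each step on a modular scale multiplies by the ratio, so the size n steps from the base is base × ratioⁿ.
21.8 × 1.200⁴ = 21.8 × 2.07360 ≈ 45.20

45.20px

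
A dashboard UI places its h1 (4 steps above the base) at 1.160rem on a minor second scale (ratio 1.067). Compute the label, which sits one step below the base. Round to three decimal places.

0.839rem

Moving from step +4 to step -1 is 5 steps down, so divide by r⁵.
1.160 ÷ 1.067⁵ = 1.160 ÷ 1.38300 ≈ 0.839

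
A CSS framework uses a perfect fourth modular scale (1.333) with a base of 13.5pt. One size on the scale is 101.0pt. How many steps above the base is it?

1.333ⁿ = 101.0 / 13.5 = 7.4815
n = ln(7.4815) / ln(1.333) = 2.0124 / 0.2874 ≈ 7.00

7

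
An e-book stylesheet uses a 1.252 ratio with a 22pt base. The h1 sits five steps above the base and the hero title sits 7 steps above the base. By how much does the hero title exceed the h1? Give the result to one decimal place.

38.4pt

Step 5: 22.0 × 1.252⁵ = 67.678pt
Step 7: 22.0 × 1.252⁷ = 106.085pt
Difference: 106.085 − 67.678 = 38.407pt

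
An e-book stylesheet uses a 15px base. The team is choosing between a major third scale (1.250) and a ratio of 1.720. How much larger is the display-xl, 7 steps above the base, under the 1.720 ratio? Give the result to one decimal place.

596.5px

Major third: 15.0 × 1.250⁷ = 71.526px
At 1.720: 15.0 × 1.720⁷ = 668.021px
Difference: 668.021 − 71.526 = 596.495px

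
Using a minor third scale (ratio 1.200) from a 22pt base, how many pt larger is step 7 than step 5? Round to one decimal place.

24.1pt

Step 5: 22.0 × 1.200⁵ = 54.743pt
Step 7: 22.0 × 1.200⁷ = 78.830pt
Difference: 78.830 − 54.743 = 24.087pt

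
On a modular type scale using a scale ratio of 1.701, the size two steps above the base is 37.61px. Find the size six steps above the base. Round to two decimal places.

The gap is 6 − (2) = 4 steps, so the factor is 1.701^4.
37.61 × 1.701⁴ = 37.61 × 8.37177 ≈ 314.862

314.86px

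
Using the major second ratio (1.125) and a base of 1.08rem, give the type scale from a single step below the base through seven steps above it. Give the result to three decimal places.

0.960rem, 1.080rem, 1.215rem, 1.367rem, 1.538rem, 1.730rem, 1.946rem, 2.189rem, 2.463rem

Step -1: 1.08 ÷ 1.125 = 0.960
Step 0: 1.08rem
Step 1: 1.08 × 1.125 = 1.215
Step 2: 1.08 × 1.125² = 1.367
Step 3: 1.08 × 1.125³ = 1.538
Step 4: 1.08 × 1.125⁴ = 1.730
Step 5: 1.08 × 1.125⁵ = 1.946
Step 6: 1.08 × 1.125⁶ = 2.189
Step 7: 1.08 × 1.125⁷ = 2.463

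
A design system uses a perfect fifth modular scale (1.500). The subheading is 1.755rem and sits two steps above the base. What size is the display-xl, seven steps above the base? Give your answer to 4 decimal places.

13.3270rem

1.755 × 1.500⁵ = 1.755 × 7.59375 ≈ 13.3270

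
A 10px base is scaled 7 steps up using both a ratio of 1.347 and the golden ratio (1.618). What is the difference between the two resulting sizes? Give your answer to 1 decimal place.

209.8px

At 1.347: 10.0 × 1.347⁷ = 80.459px
Golden ratio: 10.0 × 1.618⁷ = 290.302px
Difference: 290.302 − 80.459 = 209.843px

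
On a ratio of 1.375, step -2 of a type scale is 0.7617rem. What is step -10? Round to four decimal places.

0.0596rem

0.7617 ÷ 1.375⁸ = 0.7617 ÷ 12.77678 ≈ 0.0596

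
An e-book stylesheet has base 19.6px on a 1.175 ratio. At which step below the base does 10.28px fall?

4

1.175ⁿ = 19.6 / 10.28 = 1.9066
n = ln(1.9066) / ln(1.175) = 0.6453 / 0.1613 ≈ 4.00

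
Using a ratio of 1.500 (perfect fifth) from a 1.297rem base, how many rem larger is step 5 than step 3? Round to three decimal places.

5.472rem

Step 3: 1.297 × 1.500³ = 4.37737rem
Step 5: 1.297 × 1.500⁵ = 9.84909rem
Difference: 9.84909 − 4.37737 = 5.47172rem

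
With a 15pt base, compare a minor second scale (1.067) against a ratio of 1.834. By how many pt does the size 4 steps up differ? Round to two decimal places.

Minor second: 15.0 × 1.067⁴ = 19.4424pt
At 1.834: 15.0 × 1.834⁴ = 169.7026pt
Difference: 169.7026 − 19.4424 = 150.2602pt

150.26pt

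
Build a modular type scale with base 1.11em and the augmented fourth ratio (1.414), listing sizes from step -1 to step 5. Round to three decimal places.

0.785em, 1.110em, 1.570em, 2.219em, 3.138em, 4.437em, 6.274em

Step -1: 1.11 ÷ 1.414 = 0.785
Step 0: 1.11em
Step 1: 1.11 × 1.414 = 1.570
Step 2: 1.11 × 1.414² = 2.219
Step 3: 1.11 × 1.414³ = 3.138
Step 4: 1.11 × 1.414⁴ = 4.437
Step 5: 1.11 × 1.414⁵ = 6.274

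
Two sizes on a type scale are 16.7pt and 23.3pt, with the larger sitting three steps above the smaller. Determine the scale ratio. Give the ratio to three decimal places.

1.117

The ratio satisfies 16.7 × r³ = 23.3, so r = (23.3 / 16.7)^(1/3).
r = 1.3952^(1/3) ≈ 1.1174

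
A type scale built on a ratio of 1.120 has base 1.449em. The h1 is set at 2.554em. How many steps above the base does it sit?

5

1.120ⁿ = 2.554 / 1.449 = 1.7626
n = ln(1.7626) / ln(1.120) = 0.5668 / 0.1133 ≈ 5.00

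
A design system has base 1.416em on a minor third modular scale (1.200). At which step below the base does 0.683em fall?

1.200ⁿ = 1.416 / 0.683 = 2.0732
n = ln(2.0732) / ln(1.200) = 0.7291 / 0.1823 ≈ 4.00

4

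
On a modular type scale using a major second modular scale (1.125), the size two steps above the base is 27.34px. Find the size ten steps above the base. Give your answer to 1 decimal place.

70.1px

27.34 × 1.125⁸ = 27.34 × 2.56578 ≈ 70.149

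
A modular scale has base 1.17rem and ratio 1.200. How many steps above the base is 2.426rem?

1.200ⁿ = 2.426 / 1.17 = 2.0735
n = ln(2.0735) / ln(1.200) = 0.7292 / 0.1823 ≈ 4.00

4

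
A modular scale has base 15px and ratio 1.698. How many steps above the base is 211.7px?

5

1.698ⁿ = 211.7 / 15 = 14.1133
n = ln(14.1133) / ln(1.698) = 2.6471 / 0.5295 ≈ 5.00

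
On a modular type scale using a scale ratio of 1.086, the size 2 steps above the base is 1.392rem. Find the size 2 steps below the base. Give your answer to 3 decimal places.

1.001rem

Moving from step +2 to step -2 is 4 steps down, so divide by r⁴.
1.392 ÷ 1.086⁴ = 1.392 ÷ 1.39097 ≈ 1.001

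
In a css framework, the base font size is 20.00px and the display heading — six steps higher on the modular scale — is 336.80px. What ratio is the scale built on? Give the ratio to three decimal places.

The ratio satisfies 20.00 × r⁶ = 336.80, so r = (336.80 / 20.00)^(1/6).
r = 16.8400^(1/6) ≈ 1.6010

1.601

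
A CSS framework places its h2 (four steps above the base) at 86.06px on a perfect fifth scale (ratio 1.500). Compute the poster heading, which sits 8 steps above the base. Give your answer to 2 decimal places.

The gap is 8 − (4) = 4 steps, so the factor is 1.500^4.
86.06 × 1.500⁴ = 86.06 × 5.06250 ≈ 435.679

435.68px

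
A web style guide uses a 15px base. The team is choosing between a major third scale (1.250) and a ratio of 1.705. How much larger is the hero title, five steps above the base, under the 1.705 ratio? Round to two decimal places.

170.35px

Major third: 15.0 × 1.250⁵ = 45.7764px
At 1.705: 15.0 × 1.705⁵ = 216.1291px
Difference: 216.1291 − 45.7764 = 170.3527px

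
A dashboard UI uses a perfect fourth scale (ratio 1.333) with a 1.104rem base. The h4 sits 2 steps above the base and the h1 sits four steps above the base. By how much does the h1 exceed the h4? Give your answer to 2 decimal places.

Step 2: 1.104 × 1.333² = 1.9617rem
Step 4: 1.104 × 1.333⁴ = 3.4857rem
Difference: 3.4857 − 1.9617 = 1.5240rem

1.52rem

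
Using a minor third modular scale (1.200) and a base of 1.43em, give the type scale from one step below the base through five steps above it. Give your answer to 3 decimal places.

1.192em, 1.430em, 1.716em, 2.059em, 2.471em, 2.965em, 3.558em

Step -1: 1.43 ÷ 1.200 = 1.192
Step 0: 1.43em
Step 1: 1.43 × 1.200 = 1.716
Step 2: 1.43 × 1.200² = 2.059
Step 3: 1.43 × 1.200³ = 2.471
Step 4: 1.43 × 1.200⁴ = 2.965
Step 5: 1.43 × 1.200⁵ = 3.558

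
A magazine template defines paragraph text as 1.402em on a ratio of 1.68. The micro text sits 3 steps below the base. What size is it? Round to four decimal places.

0.2957em

1.402 ÷ 1.68³ = 1.402 ÷ 4.74163 ≈ 0.2957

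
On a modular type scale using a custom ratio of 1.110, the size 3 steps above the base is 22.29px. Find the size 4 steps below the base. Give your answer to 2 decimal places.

22.29 ÷ 1.110⁷ = 22.29 ÷ 2.07616 ≈ 10.736

10.74px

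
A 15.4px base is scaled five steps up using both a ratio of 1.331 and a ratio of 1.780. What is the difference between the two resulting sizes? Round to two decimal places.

At 1.331: 15.4 × 1.331⁵ = 64.3296px
At 1.780: 15.4 × 1.780⁵ = 275.1824px
Difference: 275.1824 − 64.3296 = 210.8528px

210.85px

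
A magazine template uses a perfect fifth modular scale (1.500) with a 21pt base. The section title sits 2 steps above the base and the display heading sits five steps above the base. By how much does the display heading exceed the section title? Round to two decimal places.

112.22pt

Step 2: 21.0 × 1.500² = 47.2500pt
Step 5: 21.0 × 1.500⁵ = 159.4688pt
Difference: 159.4688 − 47.2500 = 112.2188pt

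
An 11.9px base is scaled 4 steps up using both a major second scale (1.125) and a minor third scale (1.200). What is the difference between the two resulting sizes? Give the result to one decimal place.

Major second: 11.9 × 1.125⁴ = 19.061px
Minor third: 11.9 × 1.200⁴ = 24.676px
Difference: 24.676 − 19.061 = 5.615px

5.6px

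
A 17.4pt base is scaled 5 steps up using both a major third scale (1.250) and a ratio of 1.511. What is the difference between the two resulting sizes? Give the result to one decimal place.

Major third: 17.4 × 1.250⁵ = 53.101pt
At 1.511: 17.4 × 1.511⁵ = 137.048pt
Difference: 137.048 − 53.101 = 83.947pt

83.9pt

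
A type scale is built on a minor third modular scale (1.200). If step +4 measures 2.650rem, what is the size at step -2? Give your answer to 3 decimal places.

0.887rem

The gap is -2 − (4) = -6 steps, so the factor is 1.200^-6.
2.650 ÷ 1.200⁶ = 2.650 ÷ 2.98598 ≈ 0.887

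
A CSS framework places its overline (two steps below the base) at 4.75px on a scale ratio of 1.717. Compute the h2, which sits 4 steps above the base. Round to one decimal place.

121.7px

Moving from step -2 to step +4 is 6 steps up, so multiply by r⁶.
4.75 × 1.717⁶ = 4.75 × 25.62252 ≈ 121.707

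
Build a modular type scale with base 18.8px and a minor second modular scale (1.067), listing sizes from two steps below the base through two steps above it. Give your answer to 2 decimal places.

Step -2: 18.8 ÷ 1.067² = 16.51
Step -1: 18.8 ÷ 1.067 = 17.62
Step 0: 18.8px
Step 1: 18.8 × 1.067 = 20.06
Step 2: 18.8 × 1.067² = 21.40

16.51px, 17.62px, 18.80px, 20.06px, 21.40px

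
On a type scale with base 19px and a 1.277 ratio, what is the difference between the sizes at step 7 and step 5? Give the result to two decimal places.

Step 5: 19.0 × 1.277⁵ = 64.5220px
Step 7: 19.0 × 1.277⁷ = 105.2180px
Difference: 105.2180 − 64.5220 = 40.6960px

40.70px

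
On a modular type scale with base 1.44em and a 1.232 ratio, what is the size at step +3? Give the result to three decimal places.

Each step on a modular scale multiplies by the ratio, so the size n steps from the base is base × ratioⁿ.
1.44 × 1.232³ = 1.44 × 1.86996 ≈ 2.693

2.693em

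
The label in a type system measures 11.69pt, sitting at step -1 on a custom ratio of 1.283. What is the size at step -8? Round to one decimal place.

The gap is -8 − (-1) = -7 steps, so the factor is 1.283^-7.
11.69 ÷ 1.283⁷ = 11.69 ÷ 5.72251 ≈ 2.043

2.0pt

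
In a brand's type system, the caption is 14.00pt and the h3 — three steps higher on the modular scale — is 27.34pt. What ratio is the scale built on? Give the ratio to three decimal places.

1.250

The ratio satisfies 14.00 × r³ = 27.34, so r = (27.34 / 14.00)^(1/3).
r = 1.9529^(1/3) ≈ 1.2499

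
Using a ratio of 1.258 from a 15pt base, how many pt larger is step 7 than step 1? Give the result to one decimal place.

Step 1: 15.0 × 1.258 = 18.870pt
Step 7: 15.0 × 1.258⁷ = 74.792pt
Difference: 74.792 − 18.870 = 55.922pt

55.9pt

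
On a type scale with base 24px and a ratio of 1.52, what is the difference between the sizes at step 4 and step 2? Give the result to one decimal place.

72.7px

Step 2: 24.0 × 1.52² = 55.450px
Step 4: 24.0 × 1.52⁴ = 128.111px
Difference: 128.111 − 55.450 = 72.661px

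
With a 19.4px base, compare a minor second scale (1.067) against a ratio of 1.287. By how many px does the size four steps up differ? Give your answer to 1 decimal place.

28.1px

Minor second: 19.4 × 1.067⁴ = 25.145px
At 1.287: 19.4 × 1.287⁴ = 53.225px
Difference: 53.225 − 25.145 = 28.080px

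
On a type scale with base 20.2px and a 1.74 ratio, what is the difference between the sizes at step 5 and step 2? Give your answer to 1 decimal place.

261.0px

Step 2: 20.2 × 1.74² = 61.158px
Step 5: 20.2 × 1.74⁵ = 322.179px
Difference: 322.179 − 61.158 = 261.021px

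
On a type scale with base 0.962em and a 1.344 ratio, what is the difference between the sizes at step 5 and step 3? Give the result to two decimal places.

1.88em

Step 3: 0.962 × 1.344³ = 2.3355em
Step 5: 0.962 × 1.344⁵ = 4.2186em
Difference: 4.2186 − 2.3355 = 1.8831em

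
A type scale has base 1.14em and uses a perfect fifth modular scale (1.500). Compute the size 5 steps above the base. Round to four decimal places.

8.6569em

Each step on a modular scale multiplies by the ratio, so the size n steps from the base is base × ratioⁿ.
1.14 × 1.500⁵ = 1.14 × 7.59375 ≈ 8.6569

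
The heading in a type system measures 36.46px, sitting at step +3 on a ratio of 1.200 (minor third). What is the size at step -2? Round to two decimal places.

36.46 ÷ 1.200⁵ = 36.46 ÷ 2.48832 ≈ 14.652

14.65px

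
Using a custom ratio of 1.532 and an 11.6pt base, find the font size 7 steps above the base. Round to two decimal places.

229.76pt

Each step on a modular scale multiplies by the ratio, so the size n steps from the base is base × ratioⁿ.
11.6 × 1.532⁷ = 11.6 × 19.80667 ≈ 229.76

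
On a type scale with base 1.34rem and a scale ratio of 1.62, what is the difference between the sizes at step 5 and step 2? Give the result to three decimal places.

11.435rem

Step 2: 1.34 × 1.62² = 3.51670rem
Step 5: 1.34 × 1.62⁵ = 14.95133rem
Difference: 14.95133 − 3.51670 = 11.43463rem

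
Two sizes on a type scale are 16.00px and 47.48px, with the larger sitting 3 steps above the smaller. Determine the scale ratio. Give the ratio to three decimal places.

1.437

The ratio satisfies 16.00 × r³ = 47.48, so r = (47.48 / 16.00)^(1/3).
r = 2.9675^(1/3) ≈ 1.4370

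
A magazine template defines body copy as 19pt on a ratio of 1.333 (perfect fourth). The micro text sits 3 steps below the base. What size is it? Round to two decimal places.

19.0 ÷ 1.333³ = 19.0 ÷ 2.36859 ≈ 8.02

8.02pt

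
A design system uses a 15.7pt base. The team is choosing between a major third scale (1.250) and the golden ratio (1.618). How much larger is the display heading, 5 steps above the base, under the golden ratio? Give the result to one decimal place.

126.2pt

Major third: 15.7 × 1.250⁵ = 47.913pt
Golden ratio: 15.7 × 1.618⁵ = 174.097pt
Difference: 174.097 − 47.913 = 126.184pt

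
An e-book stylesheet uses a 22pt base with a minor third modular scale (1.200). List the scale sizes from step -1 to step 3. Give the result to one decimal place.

Step -1: 22.0 ÷ 1.200 = 18.3
Step 0: 22pt
Step 1: 22.0 × 1.200 = 26.4
Step 2: 22.0 × 1.200² = 31.7
Step 3: 22.0 × 1.200³ = 38.0

18.3pt, 22.0pt, 26.4pt, 31.7pt, 38.0pt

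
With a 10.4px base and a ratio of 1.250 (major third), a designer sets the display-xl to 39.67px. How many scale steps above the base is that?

1.250ⁿ = 39.67 / 10.4 = 3.8144
n = ln(3.8144) / ln(1.250) = 1.3388 / 0.2231 ≈ 6.00

6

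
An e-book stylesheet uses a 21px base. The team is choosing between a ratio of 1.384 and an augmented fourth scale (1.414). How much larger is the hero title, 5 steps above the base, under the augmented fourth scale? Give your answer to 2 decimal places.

At 1.384: 21.0 × 1.384⁵ = 106.6350px
Augmented fourth: 21.0 × 1.414⁵ = 118.7043px
Difference: 118.7043 − 106.6350 = 12.0693px

12.07px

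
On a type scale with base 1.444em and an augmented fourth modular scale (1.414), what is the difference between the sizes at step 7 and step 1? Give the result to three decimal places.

Step 1: 1.444 × 1.414 = 2.04182em
Step 7: 1.444 × 1.414⁷ = 16.31973em
Difference: 16.31973 − 2.04182 = 14.27791em

14.278em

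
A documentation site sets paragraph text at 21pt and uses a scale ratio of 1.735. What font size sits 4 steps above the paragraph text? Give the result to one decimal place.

190.3pt

Every step multiplies by the scale ratio.
21.0 × 1.735⁴ = 21.0 × 9.06145 ≈ 190.29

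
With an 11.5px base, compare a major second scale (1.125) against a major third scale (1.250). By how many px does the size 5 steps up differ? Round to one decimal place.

Major second: 11.5 × 1.125⁵ = 20.723px
Major third: 11.5 × 1.250⁵ = 35.095px
Difference: 35.095 − 20.723 = 14.372px

14.4px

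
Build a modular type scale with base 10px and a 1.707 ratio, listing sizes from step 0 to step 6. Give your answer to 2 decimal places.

Step 0: 10px
Step 1: 10.0 × 1.707 = 17.07
Step 2: 10.0 × 1.707² = 29.14
Step 3: 10.0 × 1.707³ = 49.74
Step 4: 10.0 × 1.707⁴ = 84.91
Step 5: 10.0 × 1.707⁵ = 144.93
Step 6: 10.0 × 1.707⁶ = 247.40

10.00px, 17.07px, 29.14px, 49.74px, 84.91px, 144.93px, 247.40px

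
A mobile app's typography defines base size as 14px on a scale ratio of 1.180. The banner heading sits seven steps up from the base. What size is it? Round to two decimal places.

A modular type scale is a geometric sequence: sizeₙ = base × rⁿ.
14.0 × 1.180⁷ = 14.0 × 3.18547 ≈ 44.60

44.60px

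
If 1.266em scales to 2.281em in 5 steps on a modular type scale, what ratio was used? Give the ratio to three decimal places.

1.125

The ratio satisfies 1.266 × r⁵ = 2.281, so r = (2.281 / 1.266)^(1/5).
r = 1.8017^(1/5) ≈ 1.1250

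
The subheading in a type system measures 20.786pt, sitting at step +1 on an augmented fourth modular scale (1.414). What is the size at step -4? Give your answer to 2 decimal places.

The gap is -4 − (1) = -5 steps, so the factor is 1.414^-5.
20.786 ÷ 1.414⁵ = 20.786 ÷ 5.65258 ≈ 3.677

3.68pt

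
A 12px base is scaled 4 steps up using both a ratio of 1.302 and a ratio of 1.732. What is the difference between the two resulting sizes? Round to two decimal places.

73.50px

At 1.302: 12.0 × 1.302⁴ = 34.4846px
At 1.732: 12.0 × 1.732⁴ = 107.9873px
Difference: 107.9873 − 34.4846 = 73.5027px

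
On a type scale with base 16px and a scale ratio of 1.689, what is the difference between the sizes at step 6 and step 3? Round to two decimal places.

Step 3: 16.0 × 1.689³ = 77.0919px
Step 6: 16.0 × 1.689⁶ = 371.4479px
Difference: 371.4479 − 77.0919 = 294.3560px

294.36px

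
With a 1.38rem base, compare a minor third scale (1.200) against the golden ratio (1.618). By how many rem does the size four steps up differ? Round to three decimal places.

Minor third: 1.38 × 1.200⁴ = 2.86157rem
Golden ratio: 1.38 × 1.618⁴ = 9.45787rem
Difference: 9.45787 − 2.86157 = 6.59630rem

6.596rem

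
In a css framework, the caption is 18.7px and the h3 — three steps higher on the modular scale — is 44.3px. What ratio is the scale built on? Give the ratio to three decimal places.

1.333

The ratio satisfies 18.7 × r³ = 44.3, so r = (44.3 / 18.7)^(1/3).
r = 2.3690^(1/3) ≈ 1.3331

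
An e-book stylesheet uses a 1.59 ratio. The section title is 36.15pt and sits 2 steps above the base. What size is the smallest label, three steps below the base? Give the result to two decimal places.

3.56pt

36.15 ÷ 1.59⁵ = 36.15 ÷ 10.16215 ≈ 3.557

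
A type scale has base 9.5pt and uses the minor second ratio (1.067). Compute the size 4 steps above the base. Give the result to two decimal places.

Every step multiplies by the scale ratio.
9.5 × 1.067⁴ = 9.5 × 1.29616 ≈ 12.31

12.31pt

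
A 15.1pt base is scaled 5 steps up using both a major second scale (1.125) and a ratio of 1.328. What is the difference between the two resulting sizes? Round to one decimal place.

Major second: 15.1 × 1.125⁵ = 27.211pt
At 1.328: 15.1 × 1.328⁵ = 62.369pt
Difference: 62.369 − 27.211 = 35.158pt

35.2pt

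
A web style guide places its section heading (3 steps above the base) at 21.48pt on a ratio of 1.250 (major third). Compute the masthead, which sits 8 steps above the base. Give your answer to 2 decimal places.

65.55pt

Moving from step +3 to step +8 is 5 steps up, so multiply by r⁵.
21.48 × 1.250⁵ = 21.48 × 3.05176 ≈ 65.552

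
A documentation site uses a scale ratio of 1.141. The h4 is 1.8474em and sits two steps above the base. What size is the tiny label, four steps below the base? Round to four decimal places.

0.8372em

1.8474 ÷ 1.141⁶ = 1.8474 ÷ 2.20655 ≈ 0.8372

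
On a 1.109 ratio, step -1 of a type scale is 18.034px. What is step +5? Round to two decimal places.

33.55px

18.034 × 1.109⁶ = 18.034 × 1.86033 ≈ 33.549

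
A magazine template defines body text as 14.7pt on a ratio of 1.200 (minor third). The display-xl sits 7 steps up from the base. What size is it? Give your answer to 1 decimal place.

14.7 × 1.200⁷ = 14.7 × 3.58318 ≈ 52.67

52.7pt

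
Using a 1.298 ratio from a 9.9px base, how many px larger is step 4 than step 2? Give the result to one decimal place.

11.4px

Step 2: 9.9 × 1.298² = 16.680px
Step 4: 9.9 × 1.298⁴ = 28.102px
Difference: 28.102 − 16.680 = 11.422px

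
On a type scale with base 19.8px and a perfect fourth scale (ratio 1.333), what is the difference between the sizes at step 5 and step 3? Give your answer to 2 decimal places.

Step 3: 19.8 × 1.333³ = 46.8981px
Step 5: 19.8 × 1.333⁵ = 83.3328px
Difference: 83.3328 − 46.8981 = 36.4347px

36.43px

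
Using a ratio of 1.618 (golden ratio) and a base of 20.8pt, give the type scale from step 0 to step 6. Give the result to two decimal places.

Step 0: 20.8pt
Step 1: 20.8 × 1.618 = 33.65
Step 2: 20.8 × 1.618² = 54.45
Step 3: 20.8 × 1.618³ = 88.10
Step 4: 20.8 × 1.618⁴ = 142.55
Step 5: 20.8 × 1.618⁵ = 230.65
Step 6: 20.8 × 1.618⁶ = 373.19

20.80pt, 33.65pt, 54.45pt, 88.10pt, 142.55pt, 230.65pt, 373.19pt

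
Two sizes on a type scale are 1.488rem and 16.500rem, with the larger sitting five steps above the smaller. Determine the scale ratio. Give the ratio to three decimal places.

The ratio satisfies 1.488 × r⁵ = 16.500, so r = (16.500 / 1.488)^(1/5).
r = 11.0887^(1/5) ≈ 1.6180

1.618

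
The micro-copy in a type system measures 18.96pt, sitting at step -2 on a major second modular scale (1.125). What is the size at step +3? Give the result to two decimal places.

18.96 × 1.125⁵ = 18.96 × 1.80203 ≈ 34.167

34.17pt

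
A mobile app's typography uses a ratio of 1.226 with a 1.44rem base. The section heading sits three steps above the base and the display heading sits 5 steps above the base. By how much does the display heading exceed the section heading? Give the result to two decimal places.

Step 3: 1.44 × 1.226³ = 2.6536rem
Step 5: 1.44 × 1.226⁵ = 3.9885rem
Difference: 3.9885 − 2.6536 = 1.3349rem

1.33rem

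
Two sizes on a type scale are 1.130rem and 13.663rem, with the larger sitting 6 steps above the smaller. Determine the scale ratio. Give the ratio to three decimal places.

The ratio satisfies 1.130 × r⁶ = 13.663, so r = (13.663 / 1.130)^(1/6).
r = 12.0912^(1/6) ≈ 1.5150

1.515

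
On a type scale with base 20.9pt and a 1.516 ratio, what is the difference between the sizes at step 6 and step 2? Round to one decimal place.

205.7pt

Step 2: 20.9 × 1.516² = 48.034pt
Step 6: 20.9 × 1.516⁶ = 253.712pt
Difference: 253.712 − 48.034 = 205.678pt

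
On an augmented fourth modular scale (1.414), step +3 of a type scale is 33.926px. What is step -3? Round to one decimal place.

4.2px

33.926 ÷ 1.414⁶ = 33.926 ÷ 7.99275 ≈ 4.245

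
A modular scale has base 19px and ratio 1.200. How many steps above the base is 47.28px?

5

1.200ⁿ = 47.28 / 19 = 2.4884
n = ln(2.4884) / ln(1.200) = 0.9116 / 0.1823 ≈ 5.00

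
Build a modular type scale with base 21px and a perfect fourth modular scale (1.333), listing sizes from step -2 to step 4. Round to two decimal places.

Step -2: 21.0 ÷ 1.333² = 11.82
Step -1: 21.0 ÷ 1.333 = 15.75
Step 0: 21px
Step 1: 21.0 × 1.333 = 27.99
Step 2: 21.0 × 1.333² = 37.31
Step 3: 21.0 × 1.333³ = 49.74
Step 4: 21.0 × 1.333⁴ = 66.30

11.82px, 15.75px, 21.00px, 27.99px, 37.31px, 49.74px, 66.30px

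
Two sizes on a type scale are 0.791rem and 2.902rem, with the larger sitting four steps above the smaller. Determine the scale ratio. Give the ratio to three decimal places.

1.384

r⁴ = 2.902 / 0.791, so r = (2.902/0.791)^(1/4).
r = 3.6688^(1/4) ≈ 1.3840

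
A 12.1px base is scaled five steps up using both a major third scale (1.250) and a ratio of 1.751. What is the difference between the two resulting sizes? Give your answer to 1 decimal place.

162.2px

Major third: 12.1 × 1.250⁵ = 36.926px
At 1.751: 12.1 × 1.751⁵ = 199.166px
Difference: 199.166 − 36.926 = 162.240px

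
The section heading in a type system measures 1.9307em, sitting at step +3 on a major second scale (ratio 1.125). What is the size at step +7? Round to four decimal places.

3.0926em

1.9307 × 1.125⁴ = 1.9307 × 1.60181 ≈ 3.0926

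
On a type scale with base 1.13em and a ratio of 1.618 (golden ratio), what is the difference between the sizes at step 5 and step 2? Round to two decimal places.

Step 2: 1.13 × 1.618² = 2.9583em
Step 5: 1.13 × 1.618⁵ = 12.5306em
Difference: 12.5306 − 2.9583 = 9.5723em

9.57em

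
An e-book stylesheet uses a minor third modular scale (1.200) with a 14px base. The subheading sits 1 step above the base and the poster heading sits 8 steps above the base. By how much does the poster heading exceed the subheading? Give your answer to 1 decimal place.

43.4px

Step 1: 14.0 × 1.200 = 16.800px
Step 8: 14.0 × 1.200⁸ = 60.197px
Difference: 60.197 − 16.800 = 43.397px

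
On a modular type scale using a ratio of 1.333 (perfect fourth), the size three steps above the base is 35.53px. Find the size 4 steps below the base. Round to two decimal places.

4.75px

The gap is -4 − (3) = -7 steps, so the factor is 1.333^-7.
35.53 ÷ 1.333⁷ = 35.53 ÷ 7.47844 ≈ 4.751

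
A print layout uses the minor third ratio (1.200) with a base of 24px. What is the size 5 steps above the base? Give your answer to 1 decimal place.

59.7px

Each step on a modular scale multiplies by the ratio, so the size n steps from the base is base × ratioⁿ.
24.0 × 1.200⁵ = 24.0 × 2.48832 ≈ 59.72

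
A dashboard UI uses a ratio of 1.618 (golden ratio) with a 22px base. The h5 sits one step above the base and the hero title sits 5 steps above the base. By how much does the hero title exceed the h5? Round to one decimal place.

Step 1: 22.0 × 1.618 = 35.596px
Step 5: 22.0 × 1.618⁵ = 243.958px
Difference: 243.958 − 35.596 = 208.362px

208.4px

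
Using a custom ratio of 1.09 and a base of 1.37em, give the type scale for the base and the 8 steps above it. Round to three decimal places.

1.370em, 1.493em, 1.628em, 1.774em, 1.934em, 2.108em, 2.298em, 2.504em, 2.730em

Step 0: 1.37em
Step 1: 1.37 × 1.09 = 1.493
Step 2: 1.37 × 1.09² = 1.628
Step 3: 1.37 × 1.09³ = 1.774
Step 4: 1.37 × 1.09⁴ = 1.934
Step 5: 1.37 × 1.09⁵ = 2.108
Step 6: 1.37 × 1.09⁶ = 2.298
Step 7: 1.37 × 1.09⁷ = 2.504
Step 8: 1.37 × 1.09⁸ = 2.730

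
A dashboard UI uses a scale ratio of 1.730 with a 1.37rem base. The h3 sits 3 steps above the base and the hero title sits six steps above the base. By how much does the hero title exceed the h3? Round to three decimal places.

29.635rem

Step 3: 1.37 × 1.730³ = 7.09347rem
Step 6: 1.37 × 1.730⁶ = 36.72799rem
Difference: 36.72799 − 7.09347 = 29.63452rem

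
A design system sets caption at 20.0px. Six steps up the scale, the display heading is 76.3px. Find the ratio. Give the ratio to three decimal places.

1.250

The ratio satisfies 20.0 × r⁶ = 76.3, so r = (76.3 / 20.0)^(1/6).
r = 3.8150^(1/6) ≈ 1.2500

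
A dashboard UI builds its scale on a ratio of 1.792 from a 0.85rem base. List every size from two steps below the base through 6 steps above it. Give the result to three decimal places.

Step -2: 0.85 ÷ 1.792² = 0.265
Step -1: 0.85 ÷ 1.792 = 0.474
Step 0: 0.85rem
Step 1: 0.85 × 1.792 = 1.523
Step 2: 0.85 × 1.792² = 2.730
Step 3: 0.85 × 1.792³ = 4.891
Step 4: 0.85 × 1.792⁴ = 8.765
Step 5: 0.85 × 1.792⁵ = 15.708
Step 6: 0.85 × 1.792⁶ = 28.148

0.265rem, 0.474rem, 0.850rem, 1.523rem, 2.730rem, 4.891rem, 8.765rem, 15.708rem, 28.148rem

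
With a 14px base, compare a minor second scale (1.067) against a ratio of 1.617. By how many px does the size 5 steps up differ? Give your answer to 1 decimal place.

Minor second: 14.0 × 1.067⁵ = 19.362px
At 1.617: 14.0 × 1.617⁵ = 154.767px
Difference: 154.767 − 19.362 = 135.405px

135.4px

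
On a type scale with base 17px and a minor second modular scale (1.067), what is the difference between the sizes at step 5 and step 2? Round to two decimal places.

Step 2: 17.0 × 1.067² = 19.3543px
Step 5: 17.0 × 1.067⁵ = 23.5110px
Difference: 23.5110 − 19.3543 = 4.1567px

4.16px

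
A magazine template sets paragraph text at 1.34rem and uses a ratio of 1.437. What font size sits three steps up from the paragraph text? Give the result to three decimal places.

Each step on a modular scale multiplies by the ratio, so the size n steps from the base is base × ratioⁿ.
1.34 × 1.437³ = 1.34 × 2.96736 ≈ 3.976

3.976rem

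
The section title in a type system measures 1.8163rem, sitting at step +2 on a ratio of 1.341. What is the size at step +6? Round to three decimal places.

Moving from step +2 to step +6 is 4 steps up, so multiply by r⁴.
1.8163 × 1.341⁴ = 1.8163 × 3.23381 ≈ 5.874

5.874rem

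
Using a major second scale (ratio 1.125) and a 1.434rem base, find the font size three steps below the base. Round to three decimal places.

Every step multiplies by the scale ratio.
1.434 ÷ 1.125³ = 1.434 ÷ 1.42383 ≈ 1.007

1.007rem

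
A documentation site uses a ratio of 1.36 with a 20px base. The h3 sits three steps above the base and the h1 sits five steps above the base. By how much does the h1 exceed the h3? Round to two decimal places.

42.74px

Step 3: 20.0 × 1.36³ = 50.3091px
Step 5: 20.0 × 1.36⁵ = 93.0517px
Difference: 93.0517 − 50.3091 = 42.7426px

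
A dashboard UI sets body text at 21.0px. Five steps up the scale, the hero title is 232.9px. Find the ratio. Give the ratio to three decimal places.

The ratio satisfies 21.0 × r⁵ = 232.9, so r = (232.9 / 21.0)^(1/5).
r = 11.0905^(1/5) ≈ 1.6180

1.618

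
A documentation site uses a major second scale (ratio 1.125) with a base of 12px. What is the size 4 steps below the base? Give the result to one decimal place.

A modular type scale is a geometric sequence: sizeₙ = base × rⁿ.
12.0 ÷ 1.125⁴ = 12.0 ÷ 1.60181 ≈ 7.49

7.5px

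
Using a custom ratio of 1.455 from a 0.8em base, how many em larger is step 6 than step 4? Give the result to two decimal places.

4.01em

Step 4: 0.8 × 1.455⁴ = 3.5854em
Step 6: 0.8 × 1.455⁶ = 7.5905em
Difference: 7.5905 − 3.5854 = 4.0051em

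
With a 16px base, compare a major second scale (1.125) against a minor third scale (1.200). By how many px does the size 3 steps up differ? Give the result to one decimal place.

4.9px

Major second: 16.0 × 1.125³ = 22.781px
Minor third: 16.0 × 1.200³ = 27.648px
Difference: 27.648 − 22.781 = 4.867px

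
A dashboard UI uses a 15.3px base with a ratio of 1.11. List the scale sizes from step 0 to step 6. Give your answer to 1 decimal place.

15.3px, 17.0px, 18.9px, 20.9px, 23.2px, 25.8px, 28.6px

Step 0: 15.3px
Step 1: 15.3 × 1.11 = 17.0
Step 2: 15.3 × 1.11² = 18.9
Step 3: 15.3 × 1.11³ = 20.9
Step 4: 15.3 × 1.11⁴ = 23.2
Step 5: 15.3 × 1.11⁵ = 25.8
Step 6: 15.3 × 1.11⁶ = 28.6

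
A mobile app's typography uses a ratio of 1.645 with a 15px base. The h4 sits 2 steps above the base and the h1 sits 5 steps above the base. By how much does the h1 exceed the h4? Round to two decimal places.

Step 2: 15.0 × 1.645² = 40.5904px
Step 5: 15.0 × 1.645⁵ = 180.6844px
Difference: 180.6844 − 40.5904 = 140.0940px

140.09px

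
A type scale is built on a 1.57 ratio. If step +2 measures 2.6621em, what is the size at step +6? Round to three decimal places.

The gap is 6 − (2) = 4 steps, so the factor is 1.57^4.
2.6621 × 1.57⁴ = 2.6621 × 6.07573 ≈ 16.174

16.174em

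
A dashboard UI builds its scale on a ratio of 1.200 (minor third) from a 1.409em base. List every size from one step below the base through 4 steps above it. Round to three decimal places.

Step -1: 1.409 ÷ 1.200 = 1.174
Step 0: 1.409em
Step 1: 1.409 × 1.200 = 1.691
Step 2: 1.409 × 1.200² = 2.029
Step 3: 1.409 × 1.200³ = 2.435
Step 4: 1.409 × 1.200⁴ = 2.922

1.174em, 1.409em, 1.691em, 2.029em, 2.435em, 2.922em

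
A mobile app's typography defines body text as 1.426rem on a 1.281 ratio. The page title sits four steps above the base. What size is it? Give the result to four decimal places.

Every step multiplies by the scale ratio.
1.426 × 1.281⁴ = 1.426 × 2.69275 ≈ 3.8399

3.8399rem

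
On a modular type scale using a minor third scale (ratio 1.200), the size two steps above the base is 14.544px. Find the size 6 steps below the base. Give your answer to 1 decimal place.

14.544 ÷ 1.200⁸ = 14.544 ÷ 4.29982 ≈ 3.382

3.4px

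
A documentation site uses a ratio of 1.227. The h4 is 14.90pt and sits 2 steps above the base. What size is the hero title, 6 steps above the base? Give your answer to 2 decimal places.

14.90 × 1.227⁴ = 14.90 × 2.26662 ≈ 33.773

33.77pt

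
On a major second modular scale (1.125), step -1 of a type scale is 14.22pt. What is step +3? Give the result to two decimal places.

22.78pt

The gap is 3 − (-1) = 4 steps, so the factor is 1.125^4.
14.22 × 1.125⁴ = 14.22 × 1.60181 ≈ 22.778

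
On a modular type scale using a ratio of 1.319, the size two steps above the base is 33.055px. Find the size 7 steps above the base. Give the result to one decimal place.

132.0px

The gap is 7 − (2) = 5 steps, so the factor is 1.319^5.
33.055 × 1.319⁵ = 33.055 × 3.99231 ≈ 131.966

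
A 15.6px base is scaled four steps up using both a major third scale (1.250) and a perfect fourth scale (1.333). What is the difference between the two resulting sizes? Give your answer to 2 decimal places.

Major third: 15.6 × 1.250⁴ = 38.0859px
Perfect fourth: 15.6 × 1.333⁴ = 49.2544px
Difference: 49.2544 − 38.0859 = 11.1685px

11.17px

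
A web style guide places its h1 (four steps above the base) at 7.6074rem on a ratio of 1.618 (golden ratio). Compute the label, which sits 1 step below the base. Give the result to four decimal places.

0.6860rem

7.6074 ÷ 1.618⁵ = 7.6074 ÷ 11.08901 ≈ 0.6860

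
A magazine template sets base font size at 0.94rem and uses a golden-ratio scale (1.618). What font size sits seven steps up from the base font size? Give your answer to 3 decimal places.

27.288rem

Each step on a modular scale multiplies by the ratio, so the size n steps from the base is base × ratioⁿ.
0.94 × 1.618⁷ = 0.94 × 29.03017 ≈ 27.288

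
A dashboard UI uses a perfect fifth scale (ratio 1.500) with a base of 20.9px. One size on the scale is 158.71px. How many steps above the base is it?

1.500ⁿ = 158.71 / 20.9 = 7.5938
n = ln(7.5938) / ln(1.500) = 2.0273 / 0.4055 ≈ 5.00

5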